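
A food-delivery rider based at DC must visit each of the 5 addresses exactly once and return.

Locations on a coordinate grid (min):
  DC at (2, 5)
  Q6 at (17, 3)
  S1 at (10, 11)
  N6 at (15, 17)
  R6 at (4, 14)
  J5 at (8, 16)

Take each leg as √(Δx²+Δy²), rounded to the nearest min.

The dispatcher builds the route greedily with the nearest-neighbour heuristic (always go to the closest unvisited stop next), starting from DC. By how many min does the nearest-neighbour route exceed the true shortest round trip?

The nearest-neighbour route is 1 min longer than optimal.

From DC: R6=9, S1=10, J5=13, Q6=15, N6=18 → choose R6 (9).
From R6: J5=4, S1=7, N6=11, Q6=17 → choose J5 (4).
From J5: S1=5, N6=7, Q6=16 → choose S1 (5).
From S1: N6=8, Q6=11 → choose N6 (8).
From N6: Q6=14 → choose Q6 (14).
NN route DC → R6 → J5 → S1 → N6 → Q6 → DC costs 55.
Optimal: DC → Q6 → S1 → N6 → J5 → R6 → DC costs 54 (by enumerating all 60 distinct tours).
Excess = 55 − 54 = 1.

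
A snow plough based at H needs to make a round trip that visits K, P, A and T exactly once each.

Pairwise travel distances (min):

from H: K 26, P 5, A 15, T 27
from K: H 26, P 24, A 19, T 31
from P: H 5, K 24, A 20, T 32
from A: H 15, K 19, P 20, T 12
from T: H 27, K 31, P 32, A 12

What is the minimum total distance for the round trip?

Minimum total distance: 87 min.

H - K - P - A - T - H: 26+24+20+12+27 = 109
H - K - P - T - A - H: 26+24+32+12+15 = 109
H - K - A - P - T - H: 26+19+20+32+27 = 124
H - K - A - T - P - H: 26+19+12+32+5 = 94
H - K - T - P - A - H: 26+31+32+20+15 = 124
H - K - T - A - P - H: 26+31+12+20+5 = 94
H - P - K - A - T - H: 5+24+19+12+27 = 87
H - P - K - T - A - H: 5+24+31+12+15 = 87
H - P - A - K - T - H: 5+20+19+31+27 = 102
H - P - T - K - A - H: 5+32+31+19+15 = 102
H - A - K - P - T - H: 15+19+24+32+27 = 117
H - A - P - K - T - H: 15+20+24+31+27 = 117
The minimum is 87.
One optimal route: H → P → K → A → T → H (or its reverse).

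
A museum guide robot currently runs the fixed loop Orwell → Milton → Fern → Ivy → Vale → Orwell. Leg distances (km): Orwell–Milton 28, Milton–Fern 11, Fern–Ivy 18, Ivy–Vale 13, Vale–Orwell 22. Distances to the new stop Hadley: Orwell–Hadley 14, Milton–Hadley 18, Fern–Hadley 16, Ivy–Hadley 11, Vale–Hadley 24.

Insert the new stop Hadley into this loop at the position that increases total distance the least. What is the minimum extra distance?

+4 km — insert Hadley between Orwell and Milton.

Insertion cost between consecutive stops i–j is d(i,Hadley) + d(Hadley,j) − d(i,j):
  between Orwell and Milton: 14 + 18 − 28 = 4
  between Milton and Fern: 18 + 16 − 11 = 23
  between Fern and Ivy: 16 + 11 − 18 = 9
  between Ivy and Vale: 11 + 24 − 13 = 22
  between Vale and Orwell: 24 + 14 − 22 = 16
Cheapest insertion is between Orwell and Milton, adding 4.
New total = 92 + 4 = 96.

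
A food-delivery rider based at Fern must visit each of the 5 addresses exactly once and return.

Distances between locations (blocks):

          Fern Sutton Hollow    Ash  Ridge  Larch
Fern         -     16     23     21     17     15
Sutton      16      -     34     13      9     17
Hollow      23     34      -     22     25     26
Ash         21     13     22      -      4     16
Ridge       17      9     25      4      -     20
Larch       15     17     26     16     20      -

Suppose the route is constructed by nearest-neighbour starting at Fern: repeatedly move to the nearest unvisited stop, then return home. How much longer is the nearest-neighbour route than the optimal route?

Excess over optimum: 11 blocks.

Fern: Larch=15, Sutton=16, Ridge=17, Ash=21, Hollow=23 ⇒ Larch
Larch: Ash=16, Sutton=17, Ridge=20, Hollow=26 ⇒ Ash
Ash: Ridge=4, Sutton=13, Hollow=22 ⇒ Ridge
Ridge: Sutton=9, Hollow=25 ⇒ Sutton
Sutton: Hollow=34 ⇒ Hollow
NN route Fern → Larch → Ash → Ridge → Sutton → Hollow → Fern costs 101.
Optimal: Fern → Hollow → Ash → Ridge → Sutton → Larch → Fern costs 90 (by enumerating all 60 distinct tours).
Excess = 101 − 90 = 11.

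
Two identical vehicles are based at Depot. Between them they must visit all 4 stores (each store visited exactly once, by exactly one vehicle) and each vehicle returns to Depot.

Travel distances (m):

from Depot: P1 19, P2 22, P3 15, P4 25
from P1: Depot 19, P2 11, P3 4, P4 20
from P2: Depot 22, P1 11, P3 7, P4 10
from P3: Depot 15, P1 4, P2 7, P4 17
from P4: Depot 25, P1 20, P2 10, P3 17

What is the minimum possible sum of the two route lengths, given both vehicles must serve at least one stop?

Check every non-empty split of the stops between the two vehicles; for each half take its own optimal tour:
  {P1} + {P2, P3, P4}: 38 + 57 = 95
  {P2} + {P1, P3, P4}: 44 + 64 = 108
  {P1, P2} + {P3, P4}: 52 + 57 = 109
  {P3} + {P1, P2, P4}: 30 + 65 = 95
  {P1, P3} + {P2, P4}: 38 + 57 = 95
  {P2, P3} + {P1, P4}: 44 + 64 = 108
  … (7 splits in total)
Best: vehicle 1 Depot → P1 → Depot = 38; vehicle 2 Depot → P3 → P2 → P4 → Depot = 57; combined 95.

Minimum combined distance: 95 m.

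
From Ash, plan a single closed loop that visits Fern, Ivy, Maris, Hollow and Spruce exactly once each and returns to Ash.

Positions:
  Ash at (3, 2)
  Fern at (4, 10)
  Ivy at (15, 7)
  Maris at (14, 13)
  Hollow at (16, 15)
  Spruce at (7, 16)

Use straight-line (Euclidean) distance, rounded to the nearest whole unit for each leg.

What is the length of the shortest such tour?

Minimum total distance: 46.

Ash→Fern→Ivy→Maris→Hollow→Spruce→Ash: 8+11+6+3+9+15 = 52
Ash→Fern→Ivy→Maris→Spruce→Hollow→Ash: 8+11+6+8+9+18 = 60
Ash→Fern→Ivy→Hollow→Maris→Spruce→Ash: 8+11+8+3+8+15 = 53
Ash→Fern→Ivy→Hollow→Spruce→Maris→Ash: 8+11+8+9+8+16 = 60
Ash→Fern→Ivy→Spruce→Maris→Hollow→Ash: 8+11+12+8+3+18 = 60
Ash→Fern→Ivy→Spruce→Hollow→Maris→Ash: 8+11+12+9+3+16 = 59
Ash→Fern→Maris→Ivy→Hollow→Spruce→Ash: 8+10+6+8+9+15 = 56
Ash→Fern→Maris→Ivy→Spruce→Hollow→Ash: 8+10+6+12+9+18 = 63
Ash→Fern→Maris→Hollow→Ivy→Spruce→Ash: 8+10+3+8+12+15 = 56
Ash→Fern→Maris→Hollow→Spruce→Ivy→Ash: 8+10+3+9+12+13 = 55
Ash→Fern→Maris→Spruce→Ivy→Hollow→Ash: 8+10+8+12+8+18 = 64
Ash→Fern→Maris→Spruce→Hollow→Ivy→Ash: 8+10+8+9+8+13 = 56
Ash→Fern→Hollow→Ivy→Maris→Spruce→Ash: 8+13+8+6+8+15 = 58
Ash→Fern→Hollow→Ivy→Spruce→Maris→Ash: 8+13+8+12+8+16 = 65
… (46 more)
Ash→Fern→Spruce→Hollow→Maris→Ivy→Ash: 8+7+9+3+6+13 = 46  ← best
The minimum is 46.
One optimal route: Ash → Fern → Spruce → Hollow → Maris → Ivy → Ash (or its reverse).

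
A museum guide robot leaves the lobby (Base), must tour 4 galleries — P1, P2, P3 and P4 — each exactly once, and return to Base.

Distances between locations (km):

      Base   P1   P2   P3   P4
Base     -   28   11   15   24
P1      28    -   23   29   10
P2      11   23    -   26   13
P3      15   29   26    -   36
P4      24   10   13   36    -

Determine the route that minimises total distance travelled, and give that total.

With 4 stops there are 4!/2 = 12 distinct round trips (a route and its reverse cost the same).
Base - P1 - P2 - P3 - P4 - Base: 28+23+26+36+24 = 137
Base - P1 - P2 - P4 - P3 - Base: 28+23+13+36+15 = 115
Base - P1 - P3 - P2 - P4 - Base: 28+29+26+13+24 = 120
Base - P1 - P3 - P4 - P2 - Base: 28+29+36+13+11 = 117
Base - P1 - P4 - P2 - P3 - Base: 28+10+13+26+15 = 92
Base - P1 - P4 - P3 - P2 - Base: 28+10+36+26+11 = 111
Base - P2 - P1 - P3 - P4 - Base: 11+23+29+36+24 = 123
Base - P2 - P1 - P4 - P3 - Base: 11+23+10+36+15 = 95
Base - P2 - P3 - P1 - P4 - Base: 11+26+29+10+24 = 100
Base - P2 - P4 - P1 - P3 - Base: 11+13+10+29+15 = 78
Base - P3 - P1 - P2 - P4 - Base: 15+29+23+13+24 = 104
Base - P3 - P2 - P1 - P4 - Base: 15+26+23+10+24 = 98
The minimum is 78.
One optimal route: Base → P2 → P4 → P1 → P3 → Base (or its reverse).

78 km — the shortest possible round trip.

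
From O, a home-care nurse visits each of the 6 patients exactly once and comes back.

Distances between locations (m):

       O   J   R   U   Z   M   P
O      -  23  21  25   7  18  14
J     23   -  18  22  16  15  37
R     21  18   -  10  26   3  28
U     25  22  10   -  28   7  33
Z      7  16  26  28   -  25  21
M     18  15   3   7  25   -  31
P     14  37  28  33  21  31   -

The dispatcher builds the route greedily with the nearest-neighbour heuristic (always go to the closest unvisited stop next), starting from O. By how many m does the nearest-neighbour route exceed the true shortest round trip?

1 m longer than the optimal tour.

From O: Z=7, P=14, M=18, R=21, J=23, U=25 → choose Z (7).
From Z: J=16, P=21, M=25, R=26, U=28 → choose J (16).
From J: M=15, R=18, U=22, P=37 → choose M (15).
From M: R=3, U=7, P=31 → choose R (3).
From R: U=10, P=28 → choose U (10).
From U: P=33 → choose P (33).
NN route O → Z → J → M → R → U → P → O costs 98.
Optimal: O → Z → J → U → M → R → P → O costs 97 (by enumerating all 360 distinct tours).
Excess = 98 − 97 = 1.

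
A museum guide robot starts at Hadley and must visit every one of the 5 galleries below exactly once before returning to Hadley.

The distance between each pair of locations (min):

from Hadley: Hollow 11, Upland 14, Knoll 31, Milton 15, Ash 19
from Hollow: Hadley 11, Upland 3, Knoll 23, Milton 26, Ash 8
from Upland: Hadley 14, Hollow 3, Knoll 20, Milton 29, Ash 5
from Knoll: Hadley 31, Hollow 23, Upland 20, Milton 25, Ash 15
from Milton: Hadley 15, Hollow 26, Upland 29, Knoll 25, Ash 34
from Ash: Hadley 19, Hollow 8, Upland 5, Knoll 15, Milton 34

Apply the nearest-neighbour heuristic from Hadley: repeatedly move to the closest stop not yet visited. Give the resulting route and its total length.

74 min along Hadley → Hollow → Upland → Ash → Knoll → Milton → Hadley.

Hadley → [Hollow:11 / Upland:14 / Milton:15 / Ash:19 / Knoll:31] → Hollow (11)
Hollow → [Upland:3 / Ash:8 / Knoll:23 / Milton:26] → Upland (3)
Upland → [Ash:5 / Knoll:20 / Milton:29] → Ash (5)
Ash → [Knoll:15 / Milton:34] → Knoll (15)
Knoll → [Milton:25] → Milton (25)
Return Milton→Hadley: 15.
Total = 11 + 3 + 5 + 15 + 25 + 15 = 74.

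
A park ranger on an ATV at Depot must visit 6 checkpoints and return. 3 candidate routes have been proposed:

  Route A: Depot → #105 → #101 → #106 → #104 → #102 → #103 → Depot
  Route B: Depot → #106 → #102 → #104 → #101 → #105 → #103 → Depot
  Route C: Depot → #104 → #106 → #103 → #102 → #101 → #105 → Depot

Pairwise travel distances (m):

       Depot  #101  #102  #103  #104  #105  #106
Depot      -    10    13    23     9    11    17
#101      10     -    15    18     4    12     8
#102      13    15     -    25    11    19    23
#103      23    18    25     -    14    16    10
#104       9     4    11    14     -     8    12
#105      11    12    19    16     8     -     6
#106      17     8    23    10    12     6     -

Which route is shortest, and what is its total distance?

Shortest is Route C, total 94 m.

Route A: 11 + 12 + 8 + 12 + 11 + 25 + 23 = 102
Route B: 17 + 23 + 11 + 4 + 12 + 16 + 23 = 106
Route C: 9 + 12 + 10 + 25 + 15 + 12 + 11 = 94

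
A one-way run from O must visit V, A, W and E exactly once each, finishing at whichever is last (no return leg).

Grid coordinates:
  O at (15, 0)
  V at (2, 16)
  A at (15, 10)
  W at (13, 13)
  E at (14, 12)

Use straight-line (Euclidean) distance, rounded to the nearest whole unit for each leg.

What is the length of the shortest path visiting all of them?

24 — the minimum one-way total.

There are 4! = 24 possible orderings.
O - V - A - W - E: 21+14+4+1 = 40
O - V - A - E - W: 21+14+2+1 = 38
O - V - W - A - E: 21+11+4+2 = 38
O - V - W - E - A: 21+11+1+2 = 35
O - V - E - A - W: 21+13+2+4 = 40
O - V - E - W - A: 21+13+1+4 = 39
O - A - V - W - E: 10+14+11+1 = 36
O - A - V - E - W: 10+14+13+1 = 38
O - A - W - V - E: 10+4+11+13 = 38
O - A - W - E - V: 10+4+1+13 = 28
O - A - E - V - W: 10+2+13+11 = 36
O - A - E - W - V: 10+2+1+11 = 24
O - W - V - A - E: 13+11+14+2 = 40
O - W - V - E - A: 13+11+13+2 = 39
… (10 more)
The minimum is 24.
One shortest path: O → A → E → W → V.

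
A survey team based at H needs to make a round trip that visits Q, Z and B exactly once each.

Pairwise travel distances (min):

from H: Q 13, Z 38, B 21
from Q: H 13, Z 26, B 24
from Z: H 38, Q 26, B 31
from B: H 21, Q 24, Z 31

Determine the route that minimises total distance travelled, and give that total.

There are 3 distinct closed tours to check (reversals are equivalent).
H→Q→Z→B→H: 13+26+31+21 = 91
H→Q→B→Z→H: 13+24+31+38 = 106
H→Z→Q→B→H: 38+26+24+21 = 109
The minimum is 91.
One optimal route: H → Q → Z → B → H (or its reverse).

Shortest round trip = 91 min.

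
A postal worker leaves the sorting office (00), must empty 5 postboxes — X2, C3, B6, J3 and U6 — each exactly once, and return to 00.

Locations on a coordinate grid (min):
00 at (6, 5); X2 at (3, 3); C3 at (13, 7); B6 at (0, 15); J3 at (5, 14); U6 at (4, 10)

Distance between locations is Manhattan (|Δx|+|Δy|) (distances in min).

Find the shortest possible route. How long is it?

Shortest round trip = 52 min.

00 → X2 → C3 → B6 → J3 → U6 → 00: 5+14+21+6+5+7 = 58
00 → X2 → C3 → B6 → U6 → J3 → 00: 5+14+21+9+5+10 = 64
00 → X2 → C3 → J3 → B6 → U6 → 00: 5+14+15+6+9+7 = 56
00 → X2 → C3 → J3 → U6 → B6 → 00: 5+14+15+5+9+16 = 64
00 → X2 → C3 → U6 → B6 → J3 → 00: 5+14+12+9+6+10 = 56
00 → X2 → C3 → U6 → J3 → B6 → 00: 5+14+12+5+6+16 = 58
00 → X2 → B6 → C3 → J3 → U6 → 00: 5+15+21+15+5+7 = 68
00 → X2 → B6 → C3 → U6 → J3 → 00: 5+15+21+12+5+10 = 68
00 → X2 → B6 → J3 → C3 → U6 → 00: 5+15+6+15+12+7 = 60
00 → X2 → B6 → J3 → U6 → C3 → 00: 5+15+6+5+12+9 = 52
00 → X2 → B6 → U6 → C3 → J3 → 00: 5+15+9+12+15+10 = 66
00 → X2 → B6 → U6 → J3 → C3 → 00: 5+15+9+5+15+9 = 58
00 → X2 → J3 → C3 → B6 → U6 → 00: 5+13+15+21+9+7 = 70
00 → X2 → J3 → C3 → U6 → B6 → 00: 5+13+15+12+9+16 = 70
… (46 more)
The minimum is 52.
One optimal route: 00 → X2 → B6 → J3 → U6 → C3 → 00 (or its reverse).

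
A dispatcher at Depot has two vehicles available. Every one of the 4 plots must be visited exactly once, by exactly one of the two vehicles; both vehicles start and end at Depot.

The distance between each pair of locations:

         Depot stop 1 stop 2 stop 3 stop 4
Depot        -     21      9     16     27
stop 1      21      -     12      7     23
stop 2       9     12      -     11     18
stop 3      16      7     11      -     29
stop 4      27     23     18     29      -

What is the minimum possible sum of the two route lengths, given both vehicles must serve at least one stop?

There are 2^3 − 1 = 7 ways to divide the 4 stops into two non-empty groups. For each, the best each vehicle can do is its own shortest tour through its group:
  {stop 1} + {stop 2, stop 3, stop 4}: 42 + 72 = 114
  {stop 2} + {stop 1, stop 3, stop 4}: 18 + 73 = 91
  {stop 1, stop 2} + {stop 3, stop 4}: 42 + 72 = 114
  {stop 3} + {stop 1, stop 2, stop 4}: 32 + 71 = 103
  {stop 1, stop 3} + {stop 2, stop 4}: 44 + 54 = 98
  {stop 2, stop 3} + {stop 1, stop 4}: 36 + 71 = 107
  … (7 splits in total)
Best: vehicle 1 Depot → stop 2 → Depot = 18; vehicle 2 Depot → stop 3 → stop 1 → stop 4 → Depot = 73; combined 91.

91 — the smallest possible combined total.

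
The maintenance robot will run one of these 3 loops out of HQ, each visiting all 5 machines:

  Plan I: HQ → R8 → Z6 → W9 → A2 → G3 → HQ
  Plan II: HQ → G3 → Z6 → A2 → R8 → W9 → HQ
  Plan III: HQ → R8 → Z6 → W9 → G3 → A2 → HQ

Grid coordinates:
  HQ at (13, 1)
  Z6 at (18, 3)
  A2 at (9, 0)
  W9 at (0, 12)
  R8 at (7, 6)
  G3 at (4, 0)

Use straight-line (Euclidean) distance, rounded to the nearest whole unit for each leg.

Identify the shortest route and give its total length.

61 — Plan III is the shortest.

Plan I: 8 + 11 + 20 + 15 + 5 + 9 = 68
Plan II: 9 + 14 + 9 + 6 + 9 + 17 = 64
Plan III: 8 + 11 + 20 + 13 + 5 + 4 = 61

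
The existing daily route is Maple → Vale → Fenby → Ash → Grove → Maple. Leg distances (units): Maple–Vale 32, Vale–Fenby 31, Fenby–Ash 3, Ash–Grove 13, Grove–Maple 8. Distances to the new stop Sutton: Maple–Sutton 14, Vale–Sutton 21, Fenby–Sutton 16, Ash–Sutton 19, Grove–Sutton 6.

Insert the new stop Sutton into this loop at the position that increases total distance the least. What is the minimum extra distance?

+3 — insert Sutton between Maple and Vale.

Insertion cost between consecutive stops i–j is d(i,Sutton) + d(Sutton,j) − d(i,j):
  between Maple and Vale: 14 + 21 − 32 = 3
  between Vale and Fenby: 21 + 16 − 31 = 6
  between Fenby and Ash: 16 + 19 − 3 = 32
  between Ash and Grove: 19 + 6 − 13 = 12
  between Grove and Maple: 6 + 14 − 8 = 12
Cheapest insertion is between Maple and Vale, adding 3.
New total = 87 + 3 = 90.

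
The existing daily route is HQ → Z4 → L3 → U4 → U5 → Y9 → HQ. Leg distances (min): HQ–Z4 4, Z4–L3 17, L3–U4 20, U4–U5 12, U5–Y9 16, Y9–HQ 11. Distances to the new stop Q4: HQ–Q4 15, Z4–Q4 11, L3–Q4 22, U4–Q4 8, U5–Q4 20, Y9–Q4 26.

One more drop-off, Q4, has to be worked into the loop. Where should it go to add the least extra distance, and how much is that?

Adding 10 min by placing Q4 on the L3–U4 leg.

Insertion cost between consecutive stops i–j is d(i,Q4) + d(Q4,j) − d(i,j):
  between HQ and Z4: 15 + 11 − 4 = 22
  between Z4 and L3: 11 + 22 − 17 = 16
  between L3 and U4: 22 + 8 − 20 = 10
  between U4 and U5: 8 + 20 − 12 = 16
  between U5 and Y9: 20 + 26 − 16 = 30
  between Y9 and HQ: 26 + 15 − 11 = 30
Cheapest insertion is between L3 and U4, adding 10.
New total = 80 + 10 = 90.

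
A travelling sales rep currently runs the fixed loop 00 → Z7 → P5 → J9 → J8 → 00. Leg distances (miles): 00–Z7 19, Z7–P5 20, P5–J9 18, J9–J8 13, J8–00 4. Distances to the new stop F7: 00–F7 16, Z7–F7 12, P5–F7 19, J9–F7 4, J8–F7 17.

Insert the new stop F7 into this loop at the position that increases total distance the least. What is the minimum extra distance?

Insertion cost between consecutive stops i–j is d(i,F7) + d(F7,j) − d(i,j):
  between 00 and Z7: 16 + 12 − 19 = 9
  between Z7 and P5: 12 + 19 − 20 = 11
  between P5 and J9: 19 + 4 − 18 = 5
  between J9 and J8: 4 + 17 − 13 = 8
  between J8 and 00: 17 + 16 − 4 = 29
Cheapest insertion is between P5 and J9, adding 5.
New total = 74 + 5 = 79.

Adding 5 miles by placing F7 on the P5–J9 leg.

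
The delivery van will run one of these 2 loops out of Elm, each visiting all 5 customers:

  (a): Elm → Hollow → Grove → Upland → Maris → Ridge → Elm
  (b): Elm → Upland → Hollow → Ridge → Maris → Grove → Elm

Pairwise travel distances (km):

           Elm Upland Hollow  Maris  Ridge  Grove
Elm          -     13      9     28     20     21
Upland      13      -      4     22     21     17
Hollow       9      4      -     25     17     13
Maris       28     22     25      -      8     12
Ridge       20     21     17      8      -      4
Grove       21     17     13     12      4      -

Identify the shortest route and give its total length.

(a): 9 + 13 + 17 + 22 + 8 + 20 = 89
(b): 13 + 4 + 17 + 8 + 12 + 21 = 75

75 km — (b) is the shortest.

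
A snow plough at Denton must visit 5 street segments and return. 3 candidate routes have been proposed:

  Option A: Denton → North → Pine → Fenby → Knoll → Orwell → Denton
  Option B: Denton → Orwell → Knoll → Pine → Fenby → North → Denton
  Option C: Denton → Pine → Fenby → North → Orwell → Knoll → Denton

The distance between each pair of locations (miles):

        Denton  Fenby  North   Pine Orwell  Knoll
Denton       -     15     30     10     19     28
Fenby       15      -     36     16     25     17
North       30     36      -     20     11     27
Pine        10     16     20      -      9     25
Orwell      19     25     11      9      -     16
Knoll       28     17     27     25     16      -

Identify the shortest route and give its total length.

Option A: 30 + 20 + 16 + 17 + 16 + 19 = 118
Option B: 19 + 16 + 25 + 16 + 36 + 30 = 142
Option C: 10 + 16 + 36 + 11 + 16 + 28 = 117

117 miles — Option C is the shortest.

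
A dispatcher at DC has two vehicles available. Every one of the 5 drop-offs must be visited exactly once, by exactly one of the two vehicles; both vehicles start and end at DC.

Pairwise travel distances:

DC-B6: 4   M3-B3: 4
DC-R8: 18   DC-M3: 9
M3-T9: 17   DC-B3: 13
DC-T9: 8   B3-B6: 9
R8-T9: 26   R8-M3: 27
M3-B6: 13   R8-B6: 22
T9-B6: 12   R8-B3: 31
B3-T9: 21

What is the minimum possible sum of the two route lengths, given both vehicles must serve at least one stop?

Minimum combined distance: 78.

There are 2^4 − 1 = 15 ways to divide the 5 stops into two non-empty groups. For each, the best each vehicle can do is its own shortest tour through its group:
  {R8} + {M3, B3, T9, B6}: 36 + 42 = 78
  {M3} + {R8, B3, T9, B6}: 18 + 78 = 96
  {R8, M3} + {B3, T9, B6}: 54 + 42 = 96
  {B3} + {R8, M3, T9, B6}: 26 + 78 = 104
  {R8, B3} + {M3, T9, B6}: 62 + 42 = 104
  {M3, B3} + {R8, T9, B6}: 26 + 60 = 86
  … (15 splits in total)
Best: vehicle 1 DC → R8 → DC = 36; vehicle 2 DC → M3 → B3 → B6 → T9 → DC = 42; combined 78.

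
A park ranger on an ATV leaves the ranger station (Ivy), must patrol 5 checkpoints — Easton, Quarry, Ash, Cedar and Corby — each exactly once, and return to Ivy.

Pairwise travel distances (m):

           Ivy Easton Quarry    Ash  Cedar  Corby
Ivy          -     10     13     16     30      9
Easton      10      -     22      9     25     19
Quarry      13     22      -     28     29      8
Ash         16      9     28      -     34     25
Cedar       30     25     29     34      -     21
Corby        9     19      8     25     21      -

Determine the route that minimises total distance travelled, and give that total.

Minimum total distance: 92 m.

There are 60 distinct closed tours to check (reversals are equivalent).
Ivy→Easton→Quarry→Ash→Cedar→Corby→Ivy: 10+22+28+34+21+9 = 124
Ivy→Easton→Quarry→Ash→Corby→Cedar→Ivy: 10+22+28+25+21+30 = 136
Ivy→Easton→Quarry→Cedar→Ash→Corby→Ivy: 10+22+29+34+25+9 = 129
Ivy→Easton→Quarry→Cedar→Corby→Ash→Ivy: 10+22+29+21+25+16 = 123
Ivy→Easton→Quarry→Corby→Ash→Cedar→Ivy: 10+22+8+25+34+30 = 129
Ivy→Easton→Quarry→Corby→Cedar→Ash→Ivy: 10+22+8+21+34+16 = 111
Ivy→Easton→Ash→Quarry→Cedar→Corby→Ivy: 10+9+28+29+21+9 = 106
Ivy→Easton→Ash→Quarry→Corby→Cedar→Ivy: 10+9+28+8+21+30 = 106
Ivy→Easton→Ash→Cedar→Quarry→Corby→Ivy: 10+9+34+29+8+9 = 99
Ivy→Easton→Ash→Cedar→Corby→Quarry→Ivy: 10+9+34+21+8+13 = 95
Ivy→Easton→Ash→Corby→Quarry→Cedar→Ivy: 10+9+25+8+29+30 = 111
Ivy→Easton→Ash→Corby→Cedar→Quarry→Ivy: 10+9+25+21+29+13 = 107
Ivy→Easton→Cedar→Quarry→Ash→Corby→Ivy: 10+25+29+28+25+9 = 126
Ivy→Easton→Cedar→Quarry→Corby→Ash→Ivy: 10+25+29+8+25+16 = 113
… (46 more)
Ivy→Quarry→Corby→Cedar→Easton→Ash→Ivy: 13+8+21+25+9+16 = 92  ← best
The minimum is 92.
One optimal route: Ivy → Quarry → Corby → Cedar → Easton → Ash → Ivy (or its reverse).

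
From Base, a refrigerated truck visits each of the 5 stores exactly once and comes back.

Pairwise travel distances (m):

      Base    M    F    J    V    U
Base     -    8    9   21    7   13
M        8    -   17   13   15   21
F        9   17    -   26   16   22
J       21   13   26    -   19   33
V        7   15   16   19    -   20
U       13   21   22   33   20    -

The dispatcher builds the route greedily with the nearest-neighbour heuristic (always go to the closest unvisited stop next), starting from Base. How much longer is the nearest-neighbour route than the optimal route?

Base: V=7, M=8, F=9, U=13, J=21 ⇒ V
V: M=15, F=16, J=19, U=20 ⇒ M
M: J=13, F=17, U=21 ⇒ J
J: F=26, U=33 ⇒ F
F: U=22 ⇒ U
NN route Base → V → M → J → F → U → Base costs 96.
Optimal: Base → M → J → V → F → U → Base costs 91 (by enumerating all 60 distinct tours).
Excess = 96 − 91 = 5.

Excess over optimum: 5 m.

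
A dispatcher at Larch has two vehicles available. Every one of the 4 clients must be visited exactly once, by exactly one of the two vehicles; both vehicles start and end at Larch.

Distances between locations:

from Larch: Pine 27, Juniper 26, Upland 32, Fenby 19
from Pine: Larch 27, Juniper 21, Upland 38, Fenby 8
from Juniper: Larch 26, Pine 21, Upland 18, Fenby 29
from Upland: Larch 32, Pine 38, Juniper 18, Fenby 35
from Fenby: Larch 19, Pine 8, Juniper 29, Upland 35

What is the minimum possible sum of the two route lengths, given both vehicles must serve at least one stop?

There are 2^3 − 1 = 7 ways to divide the 4 stops into two non-empty groups. For each, the best each vehicle can do is its own shortest tour through its group:
  {Pine} + {Juniper, Upland, Fenby}: 54 + 98 = 152
  {Juniper} + {Pine, Upland, Fenby}: 52 + 97 = 149
  {Pine, Juniper} + {Upland, Fenby}: 74 + 86 = 160
  {Upland} + {Pine, Juniper, Fenby}: 64 + 74 = 138
  {Pine, Upland} + {Juniper, Fenby}: 97 + 74 = 171
  {Juniper, Upland} + {Pine, Fenby}: 76 + 54 = 130
  … (7 splits in total)
Best: vehicle 1 Larch → Juniper → Upland → Larch = 76; vehicle 2 Larch → Pine → Fenby → Larch = 54; combined 130.

Minimum combined distance: 130.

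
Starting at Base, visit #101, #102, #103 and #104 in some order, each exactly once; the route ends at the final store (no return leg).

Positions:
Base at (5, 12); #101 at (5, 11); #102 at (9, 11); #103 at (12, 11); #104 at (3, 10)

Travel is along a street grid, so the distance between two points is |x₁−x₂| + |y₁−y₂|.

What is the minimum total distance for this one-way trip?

14 — the minimum one-way total.

There are 4! = 24 possible orderings.
Base - #101 - #102 - #103 - #104: 1+4+3+10 = 18
Base - #101 - #102 - #104 - #103: 1+4+7+10 = 22
Base - #101 - #103 - #102 - #104: 1+7+3+7 = 18
Base - #101 - #103 - #104 - #102: 1+7+10+7 = 25
Base - #101 - #104 - #102 - #103: 1+3+7+3 = 14
Base - #101 - #104 - #103 - #102: 1+3+10+3 = 17
Base - #102 - #101 - #103 - #104: 5+4+7+10 = 26
Base - #102 - #101 - #104 - #103: 5+4+3+10 = 22
Base - #102 - #103 - #101 - #104: 5+3+7+3 = 18
Base - #102 - #103 - #104 - #101: 5+3+10+3 = 21
Base - #102 - #104 - #101 - #103: 5+7+3+7 = 22
Base - #102 - #104 - #103 - #101: 5+7+10+7 = 29
Base - #103 - #101 - #102 - #104: 8+7+4+7 = 26
Base - #103 - #101 - #104 - #102: 8+7+3+7 = 25
… (10 more)
The minimum is 14.
One shortest path: Base → #101 → #104 → #102 → #103.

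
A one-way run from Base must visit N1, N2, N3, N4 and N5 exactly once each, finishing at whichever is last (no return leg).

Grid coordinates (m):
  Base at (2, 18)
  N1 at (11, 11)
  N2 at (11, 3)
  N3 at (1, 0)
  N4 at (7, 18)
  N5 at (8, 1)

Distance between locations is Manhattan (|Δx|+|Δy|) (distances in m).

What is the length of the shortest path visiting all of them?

Minimum one-way distance = 37 m.

There are 5! = 120 possible orderings.
Base→N1→N2→N3→N4→N5: 16+8+13+24+18 = 79
Base→N1→N2→N3→N5→N4: 16+8+13+8+18 = 63
Base→N1→N2→N4→N3→N5: 16+8+19+24+8 = 75
Base→N1→N2→N4→N5→N3: 16+8+19+18+8 = 69
Base→N1→N2→N5→N3→N4: 16+8+5+8+24 = 61
Base→N1→N2→N5→N4→N3: 16+8+5+18+24 = 71
Base→N1→N3→N2→N4→N5: 16+21+13+19+18 = 87
Base→N1→N3→N2→N5→N4: 16+21+13+5+18 = 73
Base→N1→N3→N4→N2→N5: 16+21+24+19+5 = 85
Base→N1→N3→N4→N5→N2: 16+21+24+18+5 = 84
Base→N1→N3→N5→N2→N4: 16+21+8+5+19 = 69
Base→N1→N3→N5→N4→N2: 16+21+8+18+19 = 82
Base→N1→N4→N2→N3→N5: 16+11+19+13+8 = 67
Base→N1→N4→N2→N5→N3: 16+11+19+5+8 = 59
… (106 more)
Base→N4→N1→N2→N5→N3: 5+11+8+5+8 = 37  ← best
The minimum is 37.
One shortest path: Base → N4 → N1 → N2 → N5 → N3.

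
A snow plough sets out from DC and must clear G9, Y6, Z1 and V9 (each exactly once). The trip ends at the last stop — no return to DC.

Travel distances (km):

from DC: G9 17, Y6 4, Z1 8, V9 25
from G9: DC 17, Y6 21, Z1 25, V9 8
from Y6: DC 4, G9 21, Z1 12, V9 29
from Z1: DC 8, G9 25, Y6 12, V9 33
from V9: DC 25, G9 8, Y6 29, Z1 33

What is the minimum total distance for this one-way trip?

There are 4! = 24 possible orderings.
DC → G9 → Y6 → Z1 → V9: 17+21+12+33 = 83
DC → G9 → Y6 → V9 → Z1: 17+21+29+33 = 100
DC → G9 → Z1 → Y6 → V9: 17+25+12+29 = 83
DC → G9 → Z1 → V9 → Y6: 17+25+33+29 = 104
DC → G9 → V9 → Y6 → Z1: 17+8+29+12 = 66
DC → G9 → V9 → Z1 → Y6: 17+8+33+12 = 70
DC → Y6 → G9 → Z1 → V9: 4+21+25+33 = 83
DC → Y6 → G9 → V9 → Z1: 4+21+8+33 = 66
DC → Y6 → Z1 → G9 → V9: 4+12+25+8 = 49
DC → Y6 → Z1 → V9 → G9: 4+12+33+8 = 57
DC → Y6 → V9 → G9 → Z1: 4+29+8+25 = 66
DC → Y6 → V9 → Z1 → G9: 4+29+33+25 = 91
DC → Z1 → G9 → Y6 → V9: 8+25+21+29 = 83
DC → Z1 → G9 → V9 → Y6: 8+25+8+29 = 70
… (10 more)
The minimum is 49.
One shortest path: DC → Y6 → Z1 → G9 → V9.

49 km — the minimum one-way total.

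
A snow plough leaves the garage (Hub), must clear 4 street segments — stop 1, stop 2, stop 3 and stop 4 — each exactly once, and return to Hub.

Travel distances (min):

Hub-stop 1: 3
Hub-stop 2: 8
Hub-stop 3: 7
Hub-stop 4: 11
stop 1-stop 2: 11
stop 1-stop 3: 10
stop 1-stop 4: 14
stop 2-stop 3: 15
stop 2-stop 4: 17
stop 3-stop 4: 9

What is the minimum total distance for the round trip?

Shortest round trip = 47 min.

There are 12 distinct closed tours to check (reversals are equivalent).
Hub - stop 1 - stop 2 - stop 3 - stop 4 - Hub: 3+11+15+9+11 = 49
Hub - stop 1 - stop 2 - stop 4 - stop 3 - Hub: 3+11+17+9+7 = 47
Hub - stop 1 - stop 3 - stop 2 - stop 4 - Hub: 3+10+15+17+11 = 56
Hub - stop 1 - stop 3 - stop 4 - stop 2 - Hub: 3+10+9+17+8 = 47
Hub - stop 1 - stop 4 - stop 2 - stop 3 - Hub: 3+14+17+15+7 = 56
Hub - stop 1 - stop 4 - stop 3 - stop 2 - Hub: 3+14+9+15+8 = 49
Hub - stop 2 - stop 1 - stop 3 - stop 4 - Hub: 8+11+10+9+11 = 49
Hub - stop 2 - stop 1 - stop 4 - stop 3 - Hub: 8+11+14+9+7 = 49
Hub - stop 2 - stop 3 - stop 1 - stop 4 - Hub: 8+15+10+14+11 = 58
Hub - stop 2 - stop 4 - stop 1 - stop 3 - Hub: 8+17+14+10+7 = 56
Hub - stop 3 - stop 1 - stop 2 - stop 4 - Hub: 7+10+11+17+11 = 56
Hub - stop 3 - stop 2 - stop 1 - stop 4 - Hub: 7+15+11+14+11 = 58
The minimum is 47.
One optimal route: Hub → stop 1 → stop 2 → stop 4 → stop 3 → Hub (or its reverse).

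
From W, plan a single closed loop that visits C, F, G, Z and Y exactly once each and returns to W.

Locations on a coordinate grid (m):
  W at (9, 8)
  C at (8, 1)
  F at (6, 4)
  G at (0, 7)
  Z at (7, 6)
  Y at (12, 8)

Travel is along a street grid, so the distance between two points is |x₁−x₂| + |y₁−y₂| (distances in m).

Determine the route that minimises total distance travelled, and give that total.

Minimum total distance: 40 m.

There are 60 distinct closed tours to check (reversals are equivalent).
W-C-F-G-Z-Y-W: 8+5+9+8+7+3 = 40
W-C-F-G-Y-Z-W: 8+5+9+13+7+4 = 46
W-C-F-Z-G-Y-W: 8+5+3+8+13+3 = 40
W-C-F-Z-Y-G-W: 8+5+3+7+13+10 = 46
W-C-F-Y-G-Z-W: 8+5+10+13+8+4 = 48
W-C-F-Y-Z-G-W: 8+5+10+7+8+10 = 48
W-C-G-F-Z-Y-W: 8+14+9+3+7+3 = 44
W-C-G-F-Y-Z-W: 8+14+9+10+7+4 = 52
W-C-G-Z-F-Y-W: 8+14+8+3+10+3 = 46
W-C-G-Z-Y-F-W: 8+14+8+7+10+7 = 54
W-C-G-Y-F-Z-W: 8+14+13+10+3+4 = 52
W-C-G-Y-Z-F-W: 8+14+13+7+3+7 = 52
W-C-Z-F-G-Y-W: 8+6+3+9+13+3 = 42
W-C-Z-F-Y-G-W: 8+6+3+10+13+10 = 50
… (46 more)
The minimum is 40.
One optimal route: W → C → F → G → Z → Y → W (or its reverse).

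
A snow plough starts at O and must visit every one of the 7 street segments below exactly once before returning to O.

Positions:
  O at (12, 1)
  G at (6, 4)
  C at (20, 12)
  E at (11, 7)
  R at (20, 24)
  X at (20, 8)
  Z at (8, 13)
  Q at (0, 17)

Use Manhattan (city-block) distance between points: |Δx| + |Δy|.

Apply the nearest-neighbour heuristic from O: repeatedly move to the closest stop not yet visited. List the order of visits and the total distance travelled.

At O the remaining stops are E 7, G 9, X 15, Z 16, C 19, Q 28, R 31; go to E.
At E the remaining stops are G 8, Z 9, X 10, C 14, Q 21, R 26; go to G.
At G the remaining stops are Z 11, X 18, Q 19, C 22, R 34; go to Z.
At Z the remaining stops are Q 12, C 13, X 17, R 23; go to Q.
At Q the remaining stops are C 25, R 27, X 29; go to C.
At C the remaining stops are X 4, R 12; go to X.
At X the remaining stops are R 16; go to R.
Return R→O: 31.
Total = 7 + 8 + 11 + 12 + 25 + 4 + 16 + 31 = 114.

Nearest-neighbour total = 114; route O → E → G → Z → Q → C → X → R → O.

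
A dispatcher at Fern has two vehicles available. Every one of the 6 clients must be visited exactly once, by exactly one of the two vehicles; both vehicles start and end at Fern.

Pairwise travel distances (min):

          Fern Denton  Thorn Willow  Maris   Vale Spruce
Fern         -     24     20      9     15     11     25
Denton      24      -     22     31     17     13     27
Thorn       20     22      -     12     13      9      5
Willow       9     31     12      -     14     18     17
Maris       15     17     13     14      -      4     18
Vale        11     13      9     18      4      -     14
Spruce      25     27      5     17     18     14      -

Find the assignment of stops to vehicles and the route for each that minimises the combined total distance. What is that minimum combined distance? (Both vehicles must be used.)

Minimum combined distance: 102 min.

Check every non-empty split of the stops between the two vehicles; for each half take its own optimal tour:
  {Denton} + {Thorn, Willow, Maris, Vale, Spruce}: 48 + 59 = 107
  {Thorn} + {Denton, Willow, Maris, Vale, Spruce}: 40 + 85 = 125
  {Denton, Thorn} + {Willow, Maris, Vale, Spruce}: 66 + 59 = 125
  {Willow} + {Denton, Thorn, Maris, Vale, Spruce}: 18 + 84 = 102
  {Denton, Willow} + {Thorn, Maris, Vale, Spruce}: 64 + 58 = 122
  {Thorn, Willow} + {Denton, Maris, Vale, Spruce}: 41 + 84 = 125
  … (31 splits in total)
Best: vehicle 1 Fern → Willow → Fern = 18; vehicle 2 Fern → Denton → Thorn → Spruce → Maris → Vale → Fern = 84; combined 102.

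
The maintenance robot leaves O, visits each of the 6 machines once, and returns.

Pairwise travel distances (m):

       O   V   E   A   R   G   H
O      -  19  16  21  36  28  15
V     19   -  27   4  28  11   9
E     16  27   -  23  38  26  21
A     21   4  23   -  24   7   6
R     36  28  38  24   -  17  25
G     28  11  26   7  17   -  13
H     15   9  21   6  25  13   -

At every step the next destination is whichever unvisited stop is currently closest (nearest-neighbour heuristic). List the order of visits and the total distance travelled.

At O the remaining stops are H 15, E 16, V 19, A 21, G 28, R 36; go to H.
At H the remaining stops are A 6, V 9, G 13, E 21, R 25; go to A.
At A the remaining stops are V 4, G 7, E 23, R 24; go to V.
At V the remaining stops are G 11, E 27, R 28; go to G.
At G the remaining stops are R 17, E 26; go to R.
At R the remaining stops are E 38; go to E.
Return E→O: 16.
Total = 15 + 6 + 4 + 11 + 17 + 38 + 16 = 107.

Total distance 107 m via the nearest-neighbour route O → H → A → V → G → R → E → O.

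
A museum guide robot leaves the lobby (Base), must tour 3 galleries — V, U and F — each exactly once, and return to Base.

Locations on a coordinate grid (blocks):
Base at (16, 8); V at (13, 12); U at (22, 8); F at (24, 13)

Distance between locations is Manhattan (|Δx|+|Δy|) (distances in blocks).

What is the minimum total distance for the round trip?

There are 3 distinct closed tours to check (reversals are equivalent).
Base - V - U - F - Base: 7+13+7+13 = 40
Base - V - F - U - Base: 7+12+7+6 = 32
Base - U - V - F - Base: 6+13+12+13 = 44
The minimum is 32.
One optimal route: Base → V → F → U → Base (or its reverse).

32 blocks — the shortest possible round trip.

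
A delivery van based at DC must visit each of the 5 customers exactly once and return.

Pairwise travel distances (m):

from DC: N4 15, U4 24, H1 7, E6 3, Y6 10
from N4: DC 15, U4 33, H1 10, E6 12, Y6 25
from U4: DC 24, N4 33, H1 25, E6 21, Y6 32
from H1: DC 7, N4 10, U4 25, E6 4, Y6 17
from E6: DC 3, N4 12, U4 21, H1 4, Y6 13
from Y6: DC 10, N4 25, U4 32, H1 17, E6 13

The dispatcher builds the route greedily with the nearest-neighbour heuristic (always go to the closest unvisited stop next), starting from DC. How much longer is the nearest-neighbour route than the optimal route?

6 m longer than the optimal tour.

DC: E6=3, H1=7, Y6=10, N4=15, U4=24 ⇒ E6
E6: H1=4, N4=12, Y6=13, U4=21 ⇒ H1
H1: N4=10, Y6=17, U4=25 ⇒ N4
N4: Y6=25, U4=33 ⇒ Y6
Y6: U4=32 ⇒ U4
NN route DC → E6 → H1 → N4 → Y6 → U4 → DC costs 98.
Optimal: DC → N4 → H1 → E6 → U4 → Y6 → DC costs 92 (by enumerating all 60 distinct tours).
Excess = 98 − 92 = 6.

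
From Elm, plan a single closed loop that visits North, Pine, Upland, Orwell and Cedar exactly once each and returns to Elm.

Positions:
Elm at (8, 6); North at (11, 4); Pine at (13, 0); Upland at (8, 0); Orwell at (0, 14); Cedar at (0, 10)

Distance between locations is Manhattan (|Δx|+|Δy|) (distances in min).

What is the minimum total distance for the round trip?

Shortest round trip = 54 min.

With 5 stops there are 5!/2 = 60 distinct round trips (a route and its reverse cost the same).
Elm - North - Pine - Upland - Orwell - Cedar - Elm: 5+6+5+22+4+12 = 54
Elm - North - Pine - Upland - Cedar - Orwell - Elm: 5+6+5+18+4+16 = 54
Elm - North - Pine - Orwell - Upland - Cedar - Elm: 5+6+27+22+18+12 = 90
Elm - North - Pine - Orwell - Cedar - Upland - Elm: 5+6+27+4+18+6 = 66
Elm - North - Pine - Cedar - Upland - Orwell - Elm: 5+6+23+18+22+16 = 90
Elm - North - Pine - Cedar - Orwell - Upland - Elm: 5+6+23+4+22+6 = 66
Elm - North - Upland - Pine - Orwell - Cedar - Elm: 5+7+5+27+4+12 = 60
Elm - North - Upland - Pine - Cedar - Orwell - Elm: 5+7+5+23+4+16 = 60
Elm - North - Upland - Orwell - Pine - Cedar - Elm: 5+7+22+27+23+12 = 96
Elm - North - Upland - Orwell - Cedar - Pine - Elm: 5+7+22+4+23+11 = 72
Elm - North - Upland - Cedar - Pine - Orwell - Elm: 5+7+18+23+27+16 = 96
Elm - North - Upland - Cedar - Orwell - Pine - Elm: 5+7+18+4+27+11 = 72
Elm - North - Orwell - Pine - Upland - Cedar - Elm: 5+21+27+5+18+12 = 88
Elm - North - Orwell - Pine - Cedar - Upland - Elm: 5+21+27+23+18+6 = 100
… (46 more)
The minimum is 54.
One optimal route: Elm → North → Pine → Upland → Orwell → Cedar → Elm (or its reverse).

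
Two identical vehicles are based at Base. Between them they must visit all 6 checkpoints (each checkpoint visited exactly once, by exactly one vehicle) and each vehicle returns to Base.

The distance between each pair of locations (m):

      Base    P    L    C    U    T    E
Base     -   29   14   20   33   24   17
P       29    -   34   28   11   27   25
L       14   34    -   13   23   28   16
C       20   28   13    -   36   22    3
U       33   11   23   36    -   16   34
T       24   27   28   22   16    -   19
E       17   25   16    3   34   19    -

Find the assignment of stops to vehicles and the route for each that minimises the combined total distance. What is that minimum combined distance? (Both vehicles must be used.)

Minimum combined distance: 126 m.

Try each way of splitting the stops between the two vehicles (each non-empty) and, for each split, find the best tour for each vehicle:
  {P} + {L, C, U, T, E}: 58 + 95 = 153
  {L} + {P, C, U, T, E}: 28 + 98 = 126
  {P, L} + {C, U, T, E}: 77 + 91 = 168
  {C} + {P, L, U, T, E}: 40 + 105 = 145
  {P, C} + {L, U, T, E}: 77 + 89 = 166
  {L, C} + {P, U, T, E}: 47 + 92 = 139
  … (31 splits in total)
Best: vehicle 1 Base → L → Base = 28; vehicle 2 Base → P → U → T → C → E → Base = 98; combined 126.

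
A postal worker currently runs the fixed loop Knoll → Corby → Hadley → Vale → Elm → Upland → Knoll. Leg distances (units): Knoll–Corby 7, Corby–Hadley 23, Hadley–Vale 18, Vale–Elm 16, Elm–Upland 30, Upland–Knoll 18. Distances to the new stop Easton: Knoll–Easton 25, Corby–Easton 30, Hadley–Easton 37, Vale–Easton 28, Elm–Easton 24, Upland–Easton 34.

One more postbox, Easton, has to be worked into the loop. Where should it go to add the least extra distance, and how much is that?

Minimum extra distance: 28, inserting Easton between Elm and Upland.

Insertion cost between consecutive stops i–j is d(i,Easton) + d(Easton,j) − d(i,j):
  between Knoll and Corby: 25 + 30 − 7 = 48
  between Corby and Hadley: 30 + 37 − 23 = 44
  between Hadley and Vale: 37 + 28 − 18 = 47
  between Vale and Elm: 28 + 24 − 16 = 36
  between Elm and Upland: 24 + 34 − 30 = 28
  between Upland and Knoll: 34 + 25 − 18 = 41
Cheapest insertion is between Elm and Upland, adding 28.
New total = 112 + 28 = 140.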